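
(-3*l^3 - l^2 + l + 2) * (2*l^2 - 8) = -6*l^5 - 2*l^4 + 26*l^3 + 12*l^2 - 8*l - 16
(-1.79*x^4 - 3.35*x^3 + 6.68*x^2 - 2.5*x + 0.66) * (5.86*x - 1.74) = -10.4894*x^5 - 16.5164*x^4 + 44.9738*x^3 - 26.2732*x^2 + 8.2176*x - 1.1484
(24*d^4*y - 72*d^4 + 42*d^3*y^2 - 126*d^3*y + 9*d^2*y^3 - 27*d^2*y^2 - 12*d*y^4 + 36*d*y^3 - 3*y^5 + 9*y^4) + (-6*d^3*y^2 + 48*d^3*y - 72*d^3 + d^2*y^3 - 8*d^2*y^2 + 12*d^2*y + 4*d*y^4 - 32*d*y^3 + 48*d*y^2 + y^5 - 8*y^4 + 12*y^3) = 24*d^4*y - 72*d^4 + 36*d^3*y^2 - 78*d^3*y - 72*d^3 + 10*d^2*y^3 - 35*d^2*y^2 + 12*d^2*y - 8*d*y^4 + 4*d*y^3 + 48*d*y^2 - 2*y^5 + y^4 + 12*y^3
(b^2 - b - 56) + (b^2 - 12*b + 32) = 2*b^2 - 13*b - 24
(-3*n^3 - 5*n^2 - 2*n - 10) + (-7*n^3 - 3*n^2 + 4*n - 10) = -10*n^3 - 8*n^2 + 2*n - 20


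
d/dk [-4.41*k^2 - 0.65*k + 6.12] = -8.82*k - 0.65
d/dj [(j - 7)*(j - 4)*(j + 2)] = 3*j^2 - 18*j + 6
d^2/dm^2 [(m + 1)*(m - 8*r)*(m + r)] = 6*m - 14*r + 2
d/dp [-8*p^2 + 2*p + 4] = 2 - 16*p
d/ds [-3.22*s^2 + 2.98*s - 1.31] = 2.98 - 6.44*s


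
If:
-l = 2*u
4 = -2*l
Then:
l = -2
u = 1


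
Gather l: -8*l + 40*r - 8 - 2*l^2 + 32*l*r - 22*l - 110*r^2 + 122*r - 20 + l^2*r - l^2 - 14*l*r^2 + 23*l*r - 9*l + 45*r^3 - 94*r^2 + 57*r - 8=l^2*(r - 3) + l*(-14*r^2 + 55*r - 39) + 45*r^3 - 204*r^2 + 219*r - 36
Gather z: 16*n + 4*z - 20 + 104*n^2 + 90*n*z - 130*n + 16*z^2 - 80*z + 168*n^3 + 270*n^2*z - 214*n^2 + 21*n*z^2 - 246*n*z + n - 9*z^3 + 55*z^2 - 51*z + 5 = 168*n^3 - 110*n^2 - 113*n - 9*z^3 + z^2*(21*n + 71) + z*(270*n^2 - 156*n - 127) - 15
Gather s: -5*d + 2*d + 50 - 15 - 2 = 33 - 3*d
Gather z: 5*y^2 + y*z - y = 5*y^2 + y*z - y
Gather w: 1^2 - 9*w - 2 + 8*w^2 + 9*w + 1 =8*w^2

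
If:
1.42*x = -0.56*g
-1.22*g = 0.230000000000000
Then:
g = -0.19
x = 0.07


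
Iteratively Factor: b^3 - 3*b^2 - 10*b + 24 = (b - 4)*(b^2 + b - 6) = (b - 4)*(b + 3)*(b - 2)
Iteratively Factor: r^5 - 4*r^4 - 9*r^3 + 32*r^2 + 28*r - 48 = (r + 2)*(r^4 - 6*r^3 + 3*r^2 + 26*r - 24) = (r + 2)^2*(r^3 - 8*r^2 + 19*r - 12) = (r - 4)*(r + 2)^2*(r^2 - 4*r + 3) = (r - 4)*(r - 1)*(r + 2)^2*(r - 3)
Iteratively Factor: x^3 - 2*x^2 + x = (x)*(x^2 - 2*x + 1) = x*(x - 1)*(x - 1)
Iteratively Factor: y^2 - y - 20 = (y - 5)*(y + 4)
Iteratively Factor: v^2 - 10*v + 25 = (v - 5)*(v - 5)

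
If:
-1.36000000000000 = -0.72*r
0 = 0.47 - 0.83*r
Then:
No Solution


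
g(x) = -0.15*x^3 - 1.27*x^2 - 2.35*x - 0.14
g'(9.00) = -61.66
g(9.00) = -233.51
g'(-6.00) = -3.31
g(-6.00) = 0.64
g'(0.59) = -4.01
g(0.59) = -2.00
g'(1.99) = -9.19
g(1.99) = -11.03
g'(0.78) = -4.60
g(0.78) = -2.82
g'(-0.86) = -0.50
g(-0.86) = 1.04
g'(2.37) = -10.90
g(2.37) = -14.84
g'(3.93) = -19.28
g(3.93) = -38.10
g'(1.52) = -7.25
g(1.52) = -7.17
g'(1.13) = -5.79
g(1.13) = -4.63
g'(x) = -0.45*x^2 - 2.54*x - 2.35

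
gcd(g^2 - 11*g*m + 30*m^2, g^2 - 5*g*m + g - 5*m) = g - 5*m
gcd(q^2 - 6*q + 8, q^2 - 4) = q - 2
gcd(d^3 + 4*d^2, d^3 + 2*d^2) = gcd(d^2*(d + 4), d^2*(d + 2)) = d^2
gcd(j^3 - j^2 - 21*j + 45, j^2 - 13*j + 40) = 1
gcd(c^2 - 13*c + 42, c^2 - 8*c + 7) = c - 7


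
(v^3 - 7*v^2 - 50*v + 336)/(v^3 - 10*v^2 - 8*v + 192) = (v + 7)/(v + 4)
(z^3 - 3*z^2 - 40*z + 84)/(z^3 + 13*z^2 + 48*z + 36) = (z^2 - 9*z + 14)/(z^2 + 7*z + 6)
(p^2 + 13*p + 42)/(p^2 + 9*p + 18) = (p + 7)/(p + 3)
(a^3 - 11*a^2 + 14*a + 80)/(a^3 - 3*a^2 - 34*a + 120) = (a^2 - 6*a - 16)/(a^2 + 2*a - 24)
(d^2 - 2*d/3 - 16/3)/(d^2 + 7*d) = (3*d^2 - 2*d - 16)/(3*d*(d + 7))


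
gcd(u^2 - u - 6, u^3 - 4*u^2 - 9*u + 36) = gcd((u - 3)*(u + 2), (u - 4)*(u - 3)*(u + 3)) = u - 3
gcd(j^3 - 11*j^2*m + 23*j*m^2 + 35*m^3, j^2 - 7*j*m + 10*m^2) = j - 5*m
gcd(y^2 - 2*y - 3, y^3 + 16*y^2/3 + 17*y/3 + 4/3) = y + 1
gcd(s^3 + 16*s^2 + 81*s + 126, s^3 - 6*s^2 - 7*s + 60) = s + 3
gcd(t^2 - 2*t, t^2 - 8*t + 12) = t - 2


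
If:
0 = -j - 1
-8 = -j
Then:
No Solution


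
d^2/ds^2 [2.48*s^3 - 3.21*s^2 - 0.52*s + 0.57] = 14.88*s - 6.42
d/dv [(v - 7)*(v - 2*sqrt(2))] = 2*v - 7 - 2*sqrt(2)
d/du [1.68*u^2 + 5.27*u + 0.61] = 3.36*u + 5.27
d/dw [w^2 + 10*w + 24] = 2*w + 10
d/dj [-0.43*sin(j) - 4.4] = -0.43*cos(j)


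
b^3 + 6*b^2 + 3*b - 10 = (b - 1)*(b + 2)*(b + 5)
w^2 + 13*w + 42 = (w + 6)*(w + 7)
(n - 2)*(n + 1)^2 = n^3 - 3*n - 2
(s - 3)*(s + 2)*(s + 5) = s^3 + 4*s^2 - 11*s - 30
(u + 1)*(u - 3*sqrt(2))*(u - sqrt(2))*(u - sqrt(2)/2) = u^4 - 9*sqrt(2)*u^3/2 + u^3 - 9*sqrt(2)*u^2/2 + 10*u^2 - 3*sqrt(2)*u + 10*u - 3*sqrt(2)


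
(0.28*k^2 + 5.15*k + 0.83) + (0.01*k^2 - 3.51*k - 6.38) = 0.29*k^2 + 1.64*k - 5.55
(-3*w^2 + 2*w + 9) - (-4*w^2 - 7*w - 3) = w^2 + 9*w + 12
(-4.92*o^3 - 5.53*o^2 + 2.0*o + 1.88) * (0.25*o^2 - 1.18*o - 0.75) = -1.23*o^5 + 4.4231*o^4 + 10.7154*o^3 + 2.2575*o^2 - 3.7184*o - 1.41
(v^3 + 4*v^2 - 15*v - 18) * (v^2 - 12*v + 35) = v^5 - 8*v^4 - 28*v^3 + 302*v^2 - 309*v - 630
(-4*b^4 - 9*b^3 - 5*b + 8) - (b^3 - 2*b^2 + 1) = -4*b^4 - 10*b^3 + 2*b^2 - 5*b + 7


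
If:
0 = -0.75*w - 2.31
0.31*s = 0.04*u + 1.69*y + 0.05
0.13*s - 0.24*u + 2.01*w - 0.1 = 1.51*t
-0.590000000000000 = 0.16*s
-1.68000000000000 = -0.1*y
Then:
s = -3.69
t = 113.07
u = -739.63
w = -3.08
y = 16.80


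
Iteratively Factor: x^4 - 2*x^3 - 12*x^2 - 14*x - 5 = (x - 5)*(x^3 + 3*x^2 + 3*x + 1) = (x - 5)*(x + 1)*(x^2 + 2*x + 1) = (x - 5)*(x + 1)^2*(x + 1)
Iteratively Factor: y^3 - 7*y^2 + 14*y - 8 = (y - 4)*(y^2 - 3*y + 2) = (y - 4)*(y - 2)*(y - 1)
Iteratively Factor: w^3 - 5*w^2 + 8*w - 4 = (w - 2)*(w^2 - 3*w + 2) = (w - 2)*(w - 1)*(w - 2)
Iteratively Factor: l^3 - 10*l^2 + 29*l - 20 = (l - 5)*(l^2 - 5*l + 4) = (l - 5)*(l - 1)*(l - 4)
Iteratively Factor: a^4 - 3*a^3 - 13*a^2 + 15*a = (a - 1)*(a^3 - 2*a^2 - 15*a) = (a - 1)*(a + 3)*(a^2 - 5*a) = (a - 5)*(a - 1)*(a + 3)*(a)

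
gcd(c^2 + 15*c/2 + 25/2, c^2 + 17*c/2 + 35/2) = c + 5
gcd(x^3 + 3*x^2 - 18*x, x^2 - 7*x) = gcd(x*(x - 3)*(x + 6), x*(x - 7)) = x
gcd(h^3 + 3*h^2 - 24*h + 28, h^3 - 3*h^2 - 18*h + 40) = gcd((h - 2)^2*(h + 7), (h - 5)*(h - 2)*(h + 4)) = h - 2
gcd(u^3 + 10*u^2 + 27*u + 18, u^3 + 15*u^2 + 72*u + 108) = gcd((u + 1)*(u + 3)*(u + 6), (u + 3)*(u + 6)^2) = u^2 + 9*u + 18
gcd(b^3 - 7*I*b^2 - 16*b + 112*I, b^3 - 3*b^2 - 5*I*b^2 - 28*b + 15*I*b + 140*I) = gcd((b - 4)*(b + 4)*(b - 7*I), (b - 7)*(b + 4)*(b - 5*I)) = b + 4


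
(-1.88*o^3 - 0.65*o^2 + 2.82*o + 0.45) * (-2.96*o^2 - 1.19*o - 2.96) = 5.5648*o^5 + 4.1612*o^4 - 2.0089*o^3 - 2.7638*o^2 - 8.8827*o - 1.332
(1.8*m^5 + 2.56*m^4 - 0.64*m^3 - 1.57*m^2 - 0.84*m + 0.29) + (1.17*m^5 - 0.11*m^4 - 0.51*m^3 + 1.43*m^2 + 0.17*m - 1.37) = 2.97*m^5 + 2.45*m^4 - 1.15*m^3 - 0.14*m^2 - 0.67*m - 1.08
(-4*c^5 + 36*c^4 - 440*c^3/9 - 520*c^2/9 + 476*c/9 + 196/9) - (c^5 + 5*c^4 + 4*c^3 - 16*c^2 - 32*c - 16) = -5*c^5 + 31*c^4 - 476*c^3/9 - 376*c^2/9 + 764*c/9 + 340/9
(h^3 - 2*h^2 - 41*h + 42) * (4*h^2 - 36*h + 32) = 4*h^5 - 44*h^4 - 60*h^3 + 1580*h^2 - 2824*h + 1344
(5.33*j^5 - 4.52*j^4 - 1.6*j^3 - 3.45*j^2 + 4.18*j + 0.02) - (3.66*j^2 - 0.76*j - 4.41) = 5.33*j^5 - 4.52*j^4 - 1.6*j^3 - 7.11*j^2 + 4.94*j + 4.43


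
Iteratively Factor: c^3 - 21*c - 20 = (c + 4)*(c^2 - 4*c - 5) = (c - 5)*(c + 4)*(c + 1)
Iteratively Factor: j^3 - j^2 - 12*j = (j + 3)*(j^2 - 4*j) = j*(j + 3)*(j - 4)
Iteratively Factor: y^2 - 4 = (y + 2)*(y - 2)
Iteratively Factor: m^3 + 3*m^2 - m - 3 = (m + 3)*(m^2 - 1) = (m + 1)*(m + 3)*(m - 1)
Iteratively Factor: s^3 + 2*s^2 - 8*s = (s + 4)*(s^2 - 2*s) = (s - 2)*(s + 4)*(s)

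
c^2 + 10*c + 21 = (c + 3)*(c + 7)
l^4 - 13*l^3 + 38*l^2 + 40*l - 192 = (l - 8)*(l - 4)*(l - 3)*(l + 2)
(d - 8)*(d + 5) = d^2 - 3*d - 40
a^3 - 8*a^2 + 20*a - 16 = (a - 4)*(a - 2)^2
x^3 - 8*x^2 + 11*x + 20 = (x - 5)*(x - 4)*(x + 1)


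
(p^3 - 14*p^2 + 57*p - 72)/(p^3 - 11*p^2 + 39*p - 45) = (p - 8)/(p - 5)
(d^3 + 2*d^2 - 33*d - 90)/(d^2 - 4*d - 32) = (-d^3 - 2*d^2 + 33*d + 90)/(-d^2 + 4*d + 32)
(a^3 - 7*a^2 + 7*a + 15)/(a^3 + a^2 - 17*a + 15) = (a^2 - 4*a - 5)/(a^2 + 4*a - 5)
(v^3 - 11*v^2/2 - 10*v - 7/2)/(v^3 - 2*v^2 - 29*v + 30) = (2*v^3 - 11*v^2 - 20*v - 7)/(2*(v^3 - 2*v^2 - 29*v + 30))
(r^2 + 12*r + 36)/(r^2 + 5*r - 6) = (r + 6)/(r - 1)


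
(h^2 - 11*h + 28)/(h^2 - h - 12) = (h - 7)/(h + 3)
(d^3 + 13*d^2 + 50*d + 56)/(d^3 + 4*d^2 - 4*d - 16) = (d + 7)/(d - 2)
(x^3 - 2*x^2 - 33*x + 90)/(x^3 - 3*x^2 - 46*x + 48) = (x^2 - 8*x + 15)/(x^2 - 9*x + 8)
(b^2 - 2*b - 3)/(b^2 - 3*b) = (b + 1)/b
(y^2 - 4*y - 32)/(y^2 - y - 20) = (y - 8)/(y - 5)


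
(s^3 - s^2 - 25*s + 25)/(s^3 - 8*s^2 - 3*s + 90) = (s^2 + 4*s - 5)/(s^2 - 3*s - 18)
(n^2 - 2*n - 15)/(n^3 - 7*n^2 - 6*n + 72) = (n - 5)/(n^2 - 10*n + 24)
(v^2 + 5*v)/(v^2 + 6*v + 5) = v/(v + 1)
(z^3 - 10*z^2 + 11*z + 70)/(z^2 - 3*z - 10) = z - 7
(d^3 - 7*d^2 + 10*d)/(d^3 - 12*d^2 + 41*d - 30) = d*(d - 2)/(d^2 - 7*d + 6)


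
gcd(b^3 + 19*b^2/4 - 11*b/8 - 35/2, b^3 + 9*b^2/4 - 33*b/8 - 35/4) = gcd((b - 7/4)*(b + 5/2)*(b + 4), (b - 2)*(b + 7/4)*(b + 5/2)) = b + 5/2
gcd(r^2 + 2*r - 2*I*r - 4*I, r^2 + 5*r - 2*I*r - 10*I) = r - 2*I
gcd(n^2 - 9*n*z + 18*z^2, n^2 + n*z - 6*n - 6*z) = 1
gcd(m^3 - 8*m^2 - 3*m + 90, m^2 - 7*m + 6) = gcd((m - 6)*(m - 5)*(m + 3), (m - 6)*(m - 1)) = m - 6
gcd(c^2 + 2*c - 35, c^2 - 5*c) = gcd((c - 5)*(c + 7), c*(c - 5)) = c - 5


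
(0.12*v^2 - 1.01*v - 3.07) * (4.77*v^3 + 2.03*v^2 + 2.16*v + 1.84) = 0.5724*v^5 - 4.5741*v^4 - 16.435*v^3 - 8.1929*v^2 - 8.4896*v - 5.6488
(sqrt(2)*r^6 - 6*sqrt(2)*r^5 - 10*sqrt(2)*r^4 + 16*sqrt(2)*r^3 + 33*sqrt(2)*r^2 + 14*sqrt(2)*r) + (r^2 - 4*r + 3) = sqrt(2)*r^6 - 6*sqrt(2)*r^5 - 10*sqrt(2)*r^4 + 16*sqrt(2)*r^3 + r^2 + 33*sqrt(2)*r^2 - 4*r + 14*sqrt(2)*r + 3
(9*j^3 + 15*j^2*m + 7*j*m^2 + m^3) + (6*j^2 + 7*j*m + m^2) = 9*j^3 + 15*j^2*m + 6*j^2 + 7*j*m^2 + 7*j*m + m^3 + m^2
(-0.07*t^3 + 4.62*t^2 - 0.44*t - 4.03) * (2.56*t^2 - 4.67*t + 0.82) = -0.1792*t^5 + 12.1541*t^4 - 22.7592*t^3 - 4.4736*t^2 + 18.4593*t - 3.3046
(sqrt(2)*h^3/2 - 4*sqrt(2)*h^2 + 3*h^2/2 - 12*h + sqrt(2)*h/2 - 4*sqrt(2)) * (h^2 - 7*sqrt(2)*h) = sqrt(2)*h^5/2 - 4*sqrt(2)*h^4 - 11*h^4/2 - 10*sqrt(2)*h^3 + 44*h^3 - 7*h^2 + 80*sqrt(2)*h^2 + 56*h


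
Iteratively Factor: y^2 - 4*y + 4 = (y - 2)*(y - 2)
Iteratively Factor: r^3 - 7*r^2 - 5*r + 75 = (r - 5)*(r^2 - 2*r - 15) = (r - 5)*(r + 3)*(r - 5)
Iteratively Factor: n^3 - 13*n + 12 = (n + 4)*(n^2 - 4*n + 3) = (n - 1)*(n + 4)*(n - 3)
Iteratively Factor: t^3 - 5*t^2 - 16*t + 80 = (t - 5)*(t^2 - 16) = (t - 5)*(t - 4)*(t + 4)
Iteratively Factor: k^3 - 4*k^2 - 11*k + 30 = (k + 3)*(k^2 - 7*k + 10) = (k - 5)*(k + 3)*(k - 2)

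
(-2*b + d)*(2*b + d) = -4*b^2 + d^2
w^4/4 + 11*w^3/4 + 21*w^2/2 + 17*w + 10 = (w/2 + 1)^2*(w + 2)*(w + 5)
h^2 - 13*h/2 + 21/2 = (h - 7/2)*(h - 3)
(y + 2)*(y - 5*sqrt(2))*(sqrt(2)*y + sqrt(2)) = sqrt(2)*y^3 - 10*y^2 + 3*sqrt(2)*y^2 - 30*y + 2*sqrt(2)*y - 20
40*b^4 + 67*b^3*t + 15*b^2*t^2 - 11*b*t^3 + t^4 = (-8*b + t)*(-5*b + t)*(b + t)^2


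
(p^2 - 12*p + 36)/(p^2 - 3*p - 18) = (p - 6)/(p + 3)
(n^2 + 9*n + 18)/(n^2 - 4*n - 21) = (n + 6)/(n - 7)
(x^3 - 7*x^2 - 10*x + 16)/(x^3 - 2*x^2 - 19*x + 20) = (x^2 - 6*x - 16)/(x^2 - x - 20)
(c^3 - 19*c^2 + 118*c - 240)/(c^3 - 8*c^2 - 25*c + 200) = (c - 6)/(c + 5)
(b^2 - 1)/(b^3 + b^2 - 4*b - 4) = (b - 1)/(b^2 - 4)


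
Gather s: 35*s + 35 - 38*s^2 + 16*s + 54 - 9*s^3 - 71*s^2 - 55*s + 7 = -9*s^3 - 109*s^2 - 4*s + 96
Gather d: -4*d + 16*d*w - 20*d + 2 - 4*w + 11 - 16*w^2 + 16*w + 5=d*(16*w - 24) - 16*w^2 + 12*w + 18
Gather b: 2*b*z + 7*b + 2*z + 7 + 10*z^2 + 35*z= b*(2*z + 7) + 10*z^2 + 37*z + 7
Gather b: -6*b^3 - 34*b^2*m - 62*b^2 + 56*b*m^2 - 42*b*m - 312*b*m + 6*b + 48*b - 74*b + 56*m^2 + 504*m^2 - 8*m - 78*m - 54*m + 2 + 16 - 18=-6*b^3 + b^2*(-34*m - 62) + b*(56*m^2 - 354*m - 20) + 560*m^2 - 140*m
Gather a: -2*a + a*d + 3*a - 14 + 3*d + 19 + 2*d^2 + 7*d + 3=a*(d + 1) + 2*d^2 + 10*d + 8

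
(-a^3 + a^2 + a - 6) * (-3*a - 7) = 3*a^4 + 4*a^3 - 10*a^2 + 11*a + 42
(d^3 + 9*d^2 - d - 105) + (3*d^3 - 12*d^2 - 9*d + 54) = 4*d^3 - 3*d^2 - 10*d - 51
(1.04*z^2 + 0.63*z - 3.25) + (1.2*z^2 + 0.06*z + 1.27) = 2.24*z^2 + 0.69*z - 1.98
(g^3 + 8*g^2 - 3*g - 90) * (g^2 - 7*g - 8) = g^5 + g^4 - 67*g^3 - 133*g^2 + 654*g + 720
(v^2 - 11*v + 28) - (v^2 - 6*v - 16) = 44 - 5*v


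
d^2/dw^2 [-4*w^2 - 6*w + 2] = -8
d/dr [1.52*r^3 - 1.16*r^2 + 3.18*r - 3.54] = 4.56*r^2 - 2.32*r + 3.18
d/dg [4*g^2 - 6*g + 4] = 8*g - 6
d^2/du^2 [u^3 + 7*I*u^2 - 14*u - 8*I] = 6*u + 14*I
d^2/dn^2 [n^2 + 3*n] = 2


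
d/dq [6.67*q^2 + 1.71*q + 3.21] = 13.34*q + 1.71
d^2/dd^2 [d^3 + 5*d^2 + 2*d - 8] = 6*d + 10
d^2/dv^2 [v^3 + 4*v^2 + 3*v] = 6*v + 8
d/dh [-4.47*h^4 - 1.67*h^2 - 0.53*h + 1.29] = -17.88*h^3 - 3.34*h - 0.53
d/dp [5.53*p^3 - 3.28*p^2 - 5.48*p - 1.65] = 16.59*p^2 - 6.56*p - 5.48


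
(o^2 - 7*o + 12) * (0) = 0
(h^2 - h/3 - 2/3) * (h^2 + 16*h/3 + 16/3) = h^4 + 5*h^3 + 26*h^2/9 - 16*h/3 - 32/9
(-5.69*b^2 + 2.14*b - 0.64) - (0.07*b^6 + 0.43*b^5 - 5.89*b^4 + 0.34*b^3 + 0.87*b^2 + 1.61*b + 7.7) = -0.07*b^6 - 0.43*b^5 + 5.89*b^4 - 0.34*b^3 - 6.56*b^2 + 0.53*b - 8.34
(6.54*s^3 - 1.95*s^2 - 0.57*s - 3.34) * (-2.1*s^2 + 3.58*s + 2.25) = -13.734*s^5 + 27.5082*s^4 + 8.931*s^3 + 0.5859*s^2 - 13.2397*s - 7.515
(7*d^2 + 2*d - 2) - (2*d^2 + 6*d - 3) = 5*d^2 - 4*d + 1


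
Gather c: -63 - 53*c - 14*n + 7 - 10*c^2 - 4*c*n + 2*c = -10*c^2 + c*(-4*n - 51) - 14*n - 56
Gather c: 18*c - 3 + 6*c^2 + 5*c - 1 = 6*c^2 + 23*c - 4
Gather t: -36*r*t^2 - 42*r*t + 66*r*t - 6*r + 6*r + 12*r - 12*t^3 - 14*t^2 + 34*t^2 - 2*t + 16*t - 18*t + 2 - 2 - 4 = 12*r - 12*t^3 + t^2*(20 - 36*r) + t*(24*r - 4) - 4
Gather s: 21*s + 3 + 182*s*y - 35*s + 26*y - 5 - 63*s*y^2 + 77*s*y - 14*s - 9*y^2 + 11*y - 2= s*(-63*y^2 + 259*y - 28) - 9*y^2 + 37*y - 4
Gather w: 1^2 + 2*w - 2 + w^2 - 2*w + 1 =w^2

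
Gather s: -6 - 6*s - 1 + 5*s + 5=-s - 2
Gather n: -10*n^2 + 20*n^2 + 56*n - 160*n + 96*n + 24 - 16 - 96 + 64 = 10*n^2 - 8*n - 24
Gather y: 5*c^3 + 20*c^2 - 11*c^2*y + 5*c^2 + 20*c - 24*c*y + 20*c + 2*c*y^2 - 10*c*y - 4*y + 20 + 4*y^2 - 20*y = 5*c^3 + 25*c^2 + 40*c + y^2*(2*c + 4) + y*(-11*c^2 - 34*c - 24) + 20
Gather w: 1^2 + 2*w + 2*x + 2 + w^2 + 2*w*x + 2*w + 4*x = w^2 + w*(2*x + 4) + 6*x + 3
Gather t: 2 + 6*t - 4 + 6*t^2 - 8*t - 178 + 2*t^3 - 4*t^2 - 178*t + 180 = 2*t^3 + 2*t^2 - 180*t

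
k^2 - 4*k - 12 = (k - 6)*(k + 2)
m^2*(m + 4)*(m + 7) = m^4 + 11*m^3 + 28*m^2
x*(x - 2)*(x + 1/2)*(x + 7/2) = x^4 + 2*x^3 - 25*x^2/4 - 7*x/2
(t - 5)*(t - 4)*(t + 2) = t^3 - 7*t^2 + 2*t + 40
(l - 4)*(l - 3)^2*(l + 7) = l^4 - 3*l^3 - 37*l^2 + 195*l - 252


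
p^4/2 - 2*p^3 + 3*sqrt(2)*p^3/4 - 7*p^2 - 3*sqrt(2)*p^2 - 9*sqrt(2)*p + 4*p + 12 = (p/2 + sqrt(2))*(p - 6)*(p + 2)*(p - sqrt(2)/2)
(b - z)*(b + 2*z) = b^2 + b*z - 2*z^2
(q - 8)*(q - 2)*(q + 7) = q^3 - 3*q^2 - 54*q + 112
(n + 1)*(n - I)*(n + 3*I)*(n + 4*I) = n^4 + n^3 + 6*I*n^3 - 5*n^2 + 6*I*n^2 - 5*n + 12*I*n + 12*I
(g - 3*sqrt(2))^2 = g^2 - 6*sqrt(2)*g + 18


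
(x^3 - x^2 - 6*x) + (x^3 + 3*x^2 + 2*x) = 2*x^3 + 2*x^2 - 4*x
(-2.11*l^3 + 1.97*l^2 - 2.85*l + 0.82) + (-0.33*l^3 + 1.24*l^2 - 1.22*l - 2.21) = -2.44*l^3 + 3.21*l^2 - 4.07*l - 1.39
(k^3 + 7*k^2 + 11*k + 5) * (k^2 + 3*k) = k^5 + 10*k^4 + 32*k^3 + 38*k^2 + 15*k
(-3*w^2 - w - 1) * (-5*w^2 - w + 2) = 15*w^4 + 8*w^3 - w - 2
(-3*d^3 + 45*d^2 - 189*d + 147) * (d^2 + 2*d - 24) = -3*d^5 + 39*d^4 - 27*d^3 - 1311*d^2 + 4830*d - 3528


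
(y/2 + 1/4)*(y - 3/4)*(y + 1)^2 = y^4/2 + 7*y^3/8 + y^2/16 - y/2 - 3/16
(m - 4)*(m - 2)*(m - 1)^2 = m^4 - 8*m^3 + 21*m^2 - 22*m + 8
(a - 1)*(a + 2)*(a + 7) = a^3 + 8*a^2 + 5*a - 14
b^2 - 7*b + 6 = (b - 6)*(b - 1)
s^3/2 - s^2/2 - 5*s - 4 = (s/2 + 1/2)*(s - 4)*(s + 2)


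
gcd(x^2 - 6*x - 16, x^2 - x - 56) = x - 8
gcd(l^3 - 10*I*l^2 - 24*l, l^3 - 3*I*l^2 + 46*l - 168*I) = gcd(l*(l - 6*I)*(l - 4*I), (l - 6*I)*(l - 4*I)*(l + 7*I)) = l^2 - 10*I*l - 24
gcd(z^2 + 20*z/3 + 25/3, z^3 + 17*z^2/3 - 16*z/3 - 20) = z + 5/3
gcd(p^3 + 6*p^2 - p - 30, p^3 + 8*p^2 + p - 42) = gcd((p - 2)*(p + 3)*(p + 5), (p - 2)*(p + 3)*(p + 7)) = p^2 + p - 6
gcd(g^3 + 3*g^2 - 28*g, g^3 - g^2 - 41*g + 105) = g + 7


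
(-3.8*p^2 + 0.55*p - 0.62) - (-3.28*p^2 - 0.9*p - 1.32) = -0.52*p^2 + 1.45*p + 0.7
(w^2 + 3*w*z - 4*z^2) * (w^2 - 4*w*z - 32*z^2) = w^4 - w^3*z - 48*w^2*z^2 - 80*w*z^3 + 128*z^4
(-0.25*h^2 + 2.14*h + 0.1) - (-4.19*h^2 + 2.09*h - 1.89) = 3.94*h^2 + 0.0500000000000003*h + 1.99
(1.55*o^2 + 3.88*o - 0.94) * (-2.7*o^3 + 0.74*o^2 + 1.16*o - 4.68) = -4.185*o^5 - 9.329*o^4 + 7.2072*o^3 - 3.4488*o^2 - 19.2488*o + 4.3992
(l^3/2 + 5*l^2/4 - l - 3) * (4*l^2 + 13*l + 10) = 2*l^5 + 23*l^4/2 + 69*l^3/4 - 25*l^2/2 - 49*l - 30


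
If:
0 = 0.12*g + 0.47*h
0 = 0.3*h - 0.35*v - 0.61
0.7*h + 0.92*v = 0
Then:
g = -4.22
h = 1.08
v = -0.82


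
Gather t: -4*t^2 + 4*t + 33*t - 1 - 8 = -4*t^2 + 37*t - 9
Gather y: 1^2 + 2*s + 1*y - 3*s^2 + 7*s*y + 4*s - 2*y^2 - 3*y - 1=-3*s^2 + 6*s - 2*y^2 + y*(7*s - 2)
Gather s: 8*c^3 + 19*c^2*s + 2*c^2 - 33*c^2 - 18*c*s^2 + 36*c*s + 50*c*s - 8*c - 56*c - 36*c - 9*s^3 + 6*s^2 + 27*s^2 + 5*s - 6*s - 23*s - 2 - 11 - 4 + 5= 8*c^3 - 31*c^2 - 100*c - 9*s^3 + s^2*(33 - 18*c) + s*(19*c^2 + 86*c - 24) - 12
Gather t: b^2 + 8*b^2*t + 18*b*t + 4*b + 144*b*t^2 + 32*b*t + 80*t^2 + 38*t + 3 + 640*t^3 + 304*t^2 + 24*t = b^2 + 4*b + 640*t^3 + t^2*(144*b + 384) + t*(8*b^2 + 50*b + 62) + 3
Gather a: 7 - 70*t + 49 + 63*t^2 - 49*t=63*t^2 - 119*t + 56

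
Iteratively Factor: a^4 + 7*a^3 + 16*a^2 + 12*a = (a + 3)*(a^3 + 4*a^2 + 4*a) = (a + 2)*(a + 3)*(a^2 + 2*a) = (a + 2)^2*(a + 3)*(a)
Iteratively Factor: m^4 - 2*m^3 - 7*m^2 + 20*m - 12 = (m + 3)*(m^3 - 5*m^2 + 8*m - 4) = (m - 2)*(m + 3)*(m^2 - 3*m + 2) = (m - 2)*(m - 1)*(m + 3)*(m - 2)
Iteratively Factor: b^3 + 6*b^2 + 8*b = (b + 4)*(b^2 + 2*b) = (b + 2)*(b + 4)*(b)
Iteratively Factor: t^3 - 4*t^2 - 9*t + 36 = (t - 4)*(t^2 - 9) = (t - 4)*(t - 3)*(t + 3)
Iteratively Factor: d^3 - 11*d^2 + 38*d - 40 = (d - 2)*(d^2 - 9*d + 20) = (d - 4)*(d - 2)*(d - 5)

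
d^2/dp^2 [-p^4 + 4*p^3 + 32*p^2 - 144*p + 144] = -12*p^2 + 24*p + 64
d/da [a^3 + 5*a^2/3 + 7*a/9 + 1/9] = 3*a^2 + 10*a/3 + 7/9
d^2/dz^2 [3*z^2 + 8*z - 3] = 6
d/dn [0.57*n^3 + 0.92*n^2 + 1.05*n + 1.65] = 1.71*n^2 + 1.84*n + 1.05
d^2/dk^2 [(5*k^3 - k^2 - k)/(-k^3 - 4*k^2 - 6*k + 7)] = 2*(21*k^6 + 93*k^5 - 216*k^4 - 285*k^3 + 756*k^2 - 651*k + 91)/(k^9 + 12*k^8 + 66*k^7 + 187*k^6 + 228*k^5 - 156*k^4 - 645*k^3 - 168*k^2 + 882*k - 343)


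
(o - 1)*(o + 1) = o^2 - 1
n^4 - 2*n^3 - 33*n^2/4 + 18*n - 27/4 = (n - 3)*(n - 3/2)*(n - 1/2)*(n + 3)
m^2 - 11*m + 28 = (m - 7)*(m - 4)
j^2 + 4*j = j*(j + 4)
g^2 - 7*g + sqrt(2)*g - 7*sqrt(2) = (g - 7)*(g + sqrt(2))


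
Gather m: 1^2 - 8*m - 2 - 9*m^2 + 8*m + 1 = -9*m^2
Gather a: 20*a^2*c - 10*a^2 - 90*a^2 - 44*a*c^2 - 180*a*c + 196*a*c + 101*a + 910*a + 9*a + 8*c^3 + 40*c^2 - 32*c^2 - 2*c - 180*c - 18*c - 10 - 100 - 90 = a^2*(20*c - 100) + a*(-44*c^2 + 16*c + 1020) + 8*c^3 + 8*c^2 - 200*c - 200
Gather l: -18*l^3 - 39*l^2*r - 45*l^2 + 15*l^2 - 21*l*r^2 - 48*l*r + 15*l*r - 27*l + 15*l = -18*l^3 + l^2*(-39*r - 30) + l*(-21*r^2 - 33*r - 12)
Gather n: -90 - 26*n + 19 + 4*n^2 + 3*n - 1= 4*n^2 - 23*n - 72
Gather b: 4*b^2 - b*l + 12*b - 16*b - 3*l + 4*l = 4*b^2 + b*(-l - 4) + l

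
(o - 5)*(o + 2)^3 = o^4 + o^3 - 18*o^2 - 52*o - 40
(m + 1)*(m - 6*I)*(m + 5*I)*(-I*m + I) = -I*m^4 - m^3 - 29*I*m^2 + m + 30*I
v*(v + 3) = v^2 + 3*v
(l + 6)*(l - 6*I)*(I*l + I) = I*l^3 + 6*l^2 + 7*I*l^2 + 42*l + 6*I*l + 36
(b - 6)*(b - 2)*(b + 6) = b^3 - 2*b^2 - 36*b + 72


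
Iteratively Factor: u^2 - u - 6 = (u - 3)*(u + 2)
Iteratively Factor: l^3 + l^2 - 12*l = (l)*(l^2 + l - 12) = l*(l - 3)*(l + 4)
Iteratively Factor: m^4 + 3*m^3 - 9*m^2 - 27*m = (m)*(m^3 + 3*m^2 - 9*m - 27) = m*(m + 3)*(m^2 - 9) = m*(m + 3)^2*(m - 3)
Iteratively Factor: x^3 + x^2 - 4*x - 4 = (x + 2)*(x^2 - x - 2) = (x + 1)*(x + 2)*(x - 2)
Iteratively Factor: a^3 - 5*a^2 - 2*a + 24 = (a - 4)*(a^2 - a - 6) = (a - 4)*(a - 3)*(a + 2)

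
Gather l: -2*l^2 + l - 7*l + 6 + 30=-2*l^2 - 6*l + 36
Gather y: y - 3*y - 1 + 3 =2 - 2*y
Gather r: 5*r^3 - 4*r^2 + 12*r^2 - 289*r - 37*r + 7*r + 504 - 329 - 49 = 5*r^3 + 8*r^2 - 319*r + 126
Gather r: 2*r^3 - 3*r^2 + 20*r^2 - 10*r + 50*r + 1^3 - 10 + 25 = 2*r^3 + 17*r^2 + 40*r + 16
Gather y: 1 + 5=6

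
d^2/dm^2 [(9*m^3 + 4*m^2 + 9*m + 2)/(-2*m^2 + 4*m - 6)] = 2*(-13*m^3 + 96*m^2 - 75*m - 46)/(m^6 - 6*m^5 + 21*m^4 - 44*m^3 + 63*m^2 - 54*m + 27)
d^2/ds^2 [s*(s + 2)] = 2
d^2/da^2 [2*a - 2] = 0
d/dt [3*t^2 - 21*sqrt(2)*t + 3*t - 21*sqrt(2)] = 6*t - 21*sqrt(2) + 3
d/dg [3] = 0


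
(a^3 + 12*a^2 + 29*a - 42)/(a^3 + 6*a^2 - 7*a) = (a + 6)/a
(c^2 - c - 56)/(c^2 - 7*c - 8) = (c + 7)/(c + 1)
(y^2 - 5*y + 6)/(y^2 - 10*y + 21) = (y - 2)/(y - 7)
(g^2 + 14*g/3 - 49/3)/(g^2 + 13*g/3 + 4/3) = (3*g^2 + 14*g - 49)/(3*g^2 + 13*g + 4)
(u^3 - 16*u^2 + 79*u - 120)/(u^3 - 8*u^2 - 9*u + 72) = (u - 5)/(u + 3)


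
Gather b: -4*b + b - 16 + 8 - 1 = -3*b - 9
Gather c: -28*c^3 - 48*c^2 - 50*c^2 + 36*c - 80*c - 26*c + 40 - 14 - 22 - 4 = -28*c^3 - 98*c^2 - 70*c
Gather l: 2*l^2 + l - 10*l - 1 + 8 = 2*l^2 - 9*l + 7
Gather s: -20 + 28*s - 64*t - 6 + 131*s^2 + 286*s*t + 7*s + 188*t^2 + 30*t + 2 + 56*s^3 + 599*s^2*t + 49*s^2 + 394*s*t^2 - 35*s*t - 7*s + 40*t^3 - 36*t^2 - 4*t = 56*s^3 + s^2*(599*t + 180) + s*(394*t^2 + 251*t + 28) + 40*t^3 + 152*t^2 - 38*t - 24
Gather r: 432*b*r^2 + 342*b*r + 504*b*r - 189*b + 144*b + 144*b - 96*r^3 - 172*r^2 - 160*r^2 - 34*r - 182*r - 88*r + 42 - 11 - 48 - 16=99*b - 96*r^3 + r^2*(432*b - 332) + r*(846*b - 304) - 33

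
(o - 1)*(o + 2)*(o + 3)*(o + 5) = o^4 + 9*o^3 + 21*o^2 - o - 30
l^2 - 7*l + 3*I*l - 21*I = (l - 7)*(l + 3*I)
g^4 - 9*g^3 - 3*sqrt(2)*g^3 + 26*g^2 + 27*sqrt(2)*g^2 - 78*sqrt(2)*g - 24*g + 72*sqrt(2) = (g - 4)*(g - 3)*(g - 2)*(g - 3*sqrt(2))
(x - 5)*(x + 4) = x^2 - x - 20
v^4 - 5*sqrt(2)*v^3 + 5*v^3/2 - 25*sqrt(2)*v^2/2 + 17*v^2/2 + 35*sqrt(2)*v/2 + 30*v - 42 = (v - 1)*(v + 7/2)*(v - 3*sqrt(2))*(v - 2*sqrt(2))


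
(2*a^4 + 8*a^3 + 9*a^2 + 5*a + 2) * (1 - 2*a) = -4*a^5 - 14*a^4 - 10*a^3 - a^2 + a + 2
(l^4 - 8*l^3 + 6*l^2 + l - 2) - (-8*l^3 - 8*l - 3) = l^4 + 6*l^2 + 9*l + 1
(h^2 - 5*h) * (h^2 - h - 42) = h^4 - 6*h^3 - 37*h^2 + 210*h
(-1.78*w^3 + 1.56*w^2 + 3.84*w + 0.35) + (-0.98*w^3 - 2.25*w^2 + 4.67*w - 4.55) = -2.76*w^3 - 0.69*w^2 + 8.51*w - 4.2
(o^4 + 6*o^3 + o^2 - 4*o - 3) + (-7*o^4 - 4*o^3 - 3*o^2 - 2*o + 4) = -6*o^4 + 2*o^3 - 2*o^2 - 6*o + 1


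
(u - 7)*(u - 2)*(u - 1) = u^3 - 10*u^2 + 23*u - 14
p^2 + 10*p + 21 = (p + 3)*(p + 7)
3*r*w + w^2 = w*(3*r + w)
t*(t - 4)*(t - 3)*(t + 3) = t^4 - 4*t^3 - 9*t^2 + 36*t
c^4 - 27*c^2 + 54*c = c*(c - 3)^2*(c + 6)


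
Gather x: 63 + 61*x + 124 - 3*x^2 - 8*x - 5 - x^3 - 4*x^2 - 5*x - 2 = -x^3 - 7*x^2 + 48*x + 180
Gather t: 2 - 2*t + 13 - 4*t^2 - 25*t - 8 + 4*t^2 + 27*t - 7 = 0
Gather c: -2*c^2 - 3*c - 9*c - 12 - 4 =-2*c^2 - 12*c - 16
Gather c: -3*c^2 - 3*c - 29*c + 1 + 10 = -3*c^2 - 32*c + 11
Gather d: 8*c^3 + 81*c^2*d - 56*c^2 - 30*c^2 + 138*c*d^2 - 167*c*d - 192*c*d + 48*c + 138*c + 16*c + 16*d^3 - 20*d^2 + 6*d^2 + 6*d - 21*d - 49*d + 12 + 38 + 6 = 8*c^3 - 86*c^2 + 202*c + 16*d^3 + d^2*(138*c - 14) + d*(81*c^2 - 359*c - 64) + 56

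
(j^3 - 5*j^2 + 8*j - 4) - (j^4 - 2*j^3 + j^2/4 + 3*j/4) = -j^4 + 3*j^3 - 21*j^2/4 + 29*j/4 - 4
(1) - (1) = 0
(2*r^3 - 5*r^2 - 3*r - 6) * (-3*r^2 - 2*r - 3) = -6*r^5 + 11*r^4 + 13*r^3 + 39*r^2 + 21*r + 18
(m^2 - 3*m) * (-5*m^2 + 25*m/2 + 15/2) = -5*m^4 + 55*m^3/2 - 30*m^2 - 45*m/2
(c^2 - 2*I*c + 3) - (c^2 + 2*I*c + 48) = -4*I*c - 45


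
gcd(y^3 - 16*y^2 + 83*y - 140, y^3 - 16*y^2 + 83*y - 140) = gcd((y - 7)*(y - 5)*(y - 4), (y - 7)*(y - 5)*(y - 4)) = y^3 - 16*y^2 + 83*y - 140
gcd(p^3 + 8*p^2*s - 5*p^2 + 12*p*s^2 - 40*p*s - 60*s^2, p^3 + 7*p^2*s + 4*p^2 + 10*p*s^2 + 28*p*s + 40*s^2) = p + 2*s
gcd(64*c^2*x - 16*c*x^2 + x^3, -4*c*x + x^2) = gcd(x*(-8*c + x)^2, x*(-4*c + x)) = x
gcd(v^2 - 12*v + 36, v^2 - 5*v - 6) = v - 6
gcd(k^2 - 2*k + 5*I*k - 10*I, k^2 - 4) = k - 2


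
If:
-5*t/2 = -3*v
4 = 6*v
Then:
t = 4/5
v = 2/3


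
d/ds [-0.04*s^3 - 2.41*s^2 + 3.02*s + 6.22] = -0.12*s^2 - 4.82*s + 3.02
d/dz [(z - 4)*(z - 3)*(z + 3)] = 3*z^2 - 8*z - 9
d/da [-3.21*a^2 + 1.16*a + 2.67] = 1.16 - 6.42*a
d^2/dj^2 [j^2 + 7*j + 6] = 2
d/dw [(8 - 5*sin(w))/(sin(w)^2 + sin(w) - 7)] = (5*sin(w)^2 - 16*sin(w) + 27)*cos(w)/(sin(w)^2 + sin(w) - 7)^2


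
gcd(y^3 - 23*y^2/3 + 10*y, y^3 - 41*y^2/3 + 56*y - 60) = y^2 - 23*y/3 + 10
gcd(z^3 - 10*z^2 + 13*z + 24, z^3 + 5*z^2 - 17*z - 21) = z^2 - 2*z - 3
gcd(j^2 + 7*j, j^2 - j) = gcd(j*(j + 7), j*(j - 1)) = j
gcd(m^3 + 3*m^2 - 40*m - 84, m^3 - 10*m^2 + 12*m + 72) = m^2 - 4*m - 12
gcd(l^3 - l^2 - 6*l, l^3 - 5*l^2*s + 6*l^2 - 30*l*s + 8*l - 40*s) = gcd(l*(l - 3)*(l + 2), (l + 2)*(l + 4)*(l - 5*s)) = l + 2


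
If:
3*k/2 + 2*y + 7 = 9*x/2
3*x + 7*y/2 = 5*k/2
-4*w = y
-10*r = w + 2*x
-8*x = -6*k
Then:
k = 392/97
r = -581/970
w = -7/97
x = 294/97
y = 28/97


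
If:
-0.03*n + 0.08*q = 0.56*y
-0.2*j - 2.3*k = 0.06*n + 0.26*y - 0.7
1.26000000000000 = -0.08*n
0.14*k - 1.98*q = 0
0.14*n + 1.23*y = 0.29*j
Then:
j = -3.98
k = 0.97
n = -15.75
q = 0.07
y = 0.85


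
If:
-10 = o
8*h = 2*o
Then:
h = -5/2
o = -10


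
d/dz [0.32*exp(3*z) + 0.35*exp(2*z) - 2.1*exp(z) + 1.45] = (0.96*exp(2*z) + 0.7*exp(z) - 2.1)*exp(z)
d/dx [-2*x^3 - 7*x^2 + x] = -6*x^2 - 14*x + 1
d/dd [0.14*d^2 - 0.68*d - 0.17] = 0.28*d - 0.68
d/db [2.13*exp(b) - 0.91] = 2.13*exp(b)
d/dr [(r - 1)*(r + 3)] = 2*r + 2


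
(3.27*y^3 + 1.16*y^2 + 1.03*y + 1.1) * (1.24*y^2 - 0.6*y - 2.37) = 4.0548*y^5 - 0.5236*y^4 - 7.1687*y^3 - 2.0032*y^2 - 3.1011*y - 2.607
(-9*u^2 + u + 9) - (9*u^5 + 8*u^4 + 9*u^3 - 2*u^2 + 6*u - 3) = -9*u^5 - 8*u^4 - 9*u^3 - 7*u^2 - 5*u + 12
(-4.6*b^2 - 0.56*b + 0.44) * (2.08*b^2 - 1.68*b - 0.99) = -9.568*b^4 + 6.5632*b^3 + 6.41*b^2 - 0.1848*b - 0.4356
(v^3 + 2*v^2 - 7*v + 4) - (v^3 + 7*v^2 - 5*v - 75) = -5*v^2 - 2*v + 79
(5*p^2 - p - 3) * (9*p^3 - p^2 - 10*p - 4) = 45*p^5 - 14*p^4 - 76*p^3 - 7*p^2 + 34*p + 12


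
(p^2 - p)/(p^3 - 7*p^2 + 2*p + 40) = p*(p - 1)/(p^3 - 7*p^2 + 2*p + 40)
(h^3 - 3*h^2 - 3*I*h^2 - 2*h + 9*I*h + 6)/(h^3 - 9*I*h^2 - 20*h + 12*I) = (h - 3)/(h - 6*I)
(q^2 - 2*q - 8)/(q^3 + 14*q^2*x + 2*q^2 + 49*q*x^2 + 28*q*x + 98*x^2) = (q - 4)/(q^2 + 14*q*x + 49*x^2)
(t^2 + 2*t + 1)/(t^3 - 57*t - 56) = (t + 1)/(t^2 - t - 56)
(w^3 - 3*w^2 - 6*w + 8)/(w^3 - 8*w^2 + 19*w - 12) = (w + 2)/(w - 3)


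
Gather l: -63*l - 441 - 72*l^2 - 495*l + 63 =-72*l^2 - 558*l - 378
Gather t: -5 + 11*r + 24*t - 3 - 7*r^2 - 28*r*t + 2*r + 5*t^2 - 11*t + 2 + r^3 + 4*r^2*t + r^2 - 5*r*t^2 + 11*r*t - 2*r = r^3 - 6*r^2 + 11*r + t^2*(5 - 5*r) + t*(4*r^2 - 17*r + 13) - 6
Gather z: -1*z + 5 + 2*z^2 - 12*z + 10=2*z^2 - 13*z + 15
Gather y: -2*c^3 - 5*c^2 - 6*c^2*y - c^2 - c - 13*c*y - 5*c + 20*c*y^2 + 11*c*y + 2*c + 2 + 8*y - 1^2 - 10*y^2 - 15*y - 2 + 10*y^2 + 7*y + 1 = -2*c^3 - 6*c^2 + 20*c*y^2 - 4*c + y*(-6*c^2 - 2*c)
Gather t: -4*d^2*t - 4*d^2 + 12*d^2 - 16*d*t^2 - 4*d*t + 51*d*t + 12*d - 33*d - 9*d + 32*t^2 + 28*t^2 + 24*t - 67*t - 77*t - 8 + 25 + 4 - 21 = 8*d^2 - 30*d + t^2*(60 - 16*d) + t*(-4*d^2 + 47*d - 120)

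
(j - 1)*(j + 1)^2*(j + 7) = j^4 + 8*j^3 + 6*j^2 - 8*j - 7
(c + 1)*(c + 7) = c^2 + 8*c + 7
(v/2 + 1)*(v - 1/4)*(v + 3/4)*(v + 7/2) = v^4/2 + 3*v^3 + 153*v^2/32 + 79*v/64 - 21/32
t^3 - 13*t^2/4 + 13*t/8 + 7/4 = (t - 2)*(t - 7/4)*(t + 1/2)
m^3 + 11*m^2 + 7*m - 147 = (m - 3)*(m + 7)^2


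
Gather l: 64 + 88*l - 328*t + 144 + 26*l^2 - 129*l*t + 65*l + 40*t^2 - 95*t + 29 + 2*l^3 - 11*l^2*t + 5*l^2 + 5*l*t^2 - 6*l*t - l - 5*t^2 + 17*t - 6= 2*l^3 + l^2*(31 - 11*t) + l*(5*t^2 - 135*t + 152) + 35*t^2 - 406*t + 231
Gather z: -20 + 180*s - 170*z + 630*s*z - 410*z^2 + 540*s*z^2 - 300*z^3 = 180*s - 300*z^3 + z^2*(540*s - 410) + z*(630*s - 170) - 20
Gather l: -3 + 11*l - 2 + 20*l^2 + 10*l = 20*l^2 + 21*l - 5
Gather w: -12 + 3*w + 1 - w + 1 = 2*w - 10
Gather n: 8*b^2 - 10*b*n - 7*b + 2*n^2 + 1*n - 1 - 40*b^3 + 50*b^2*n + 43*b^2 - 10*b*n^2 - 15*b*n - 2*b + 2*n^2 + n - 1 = -40*b^3 + 51*b^2 - 9*b + n^2*(4 - 10*b) + n*(50*b^2 - 25*b + 2) - 2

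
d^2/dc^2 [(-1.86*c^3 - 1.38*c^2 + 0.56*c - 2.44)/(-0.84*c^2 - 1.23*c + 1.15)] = (-3.5527136788005e-15*c^4 + 5.579604*c^3 + 2.542644*c^2 + 26.639388*c + 14.162892)/(0.592704*c^6 + 2.603664*c^5 + 1.378188*c^4 - 5.268213*c^3 - 1.886805*c^2 + 4.880025*c - 1.520875)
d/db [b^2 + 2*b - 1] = 2*b + 2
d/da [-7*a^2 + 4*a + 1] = 4 - 14*a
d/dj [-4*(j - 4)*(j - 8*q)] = -8*j + 32*q + 16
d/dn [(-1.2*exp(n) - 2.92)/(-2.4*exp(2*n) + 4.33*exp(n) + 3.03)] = (-2.88*exp(2*n) - 14.016*exp(n) + 9.0076)*exp(n)/(5.76*exp(4*n) - 20.784*exp(3*n) + 4.2049*exp(2*n) + 26.2398*exp(n) + 9.1809)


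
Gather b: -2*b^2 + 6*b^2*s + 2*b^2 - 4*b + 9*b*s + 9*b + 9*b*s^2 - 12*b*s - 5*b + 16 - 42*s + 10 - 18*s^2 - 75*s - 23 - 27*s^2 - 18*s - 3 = 6*b^2*s + b*(9*s^2 - 3*s) - 45*s^2 - 135*s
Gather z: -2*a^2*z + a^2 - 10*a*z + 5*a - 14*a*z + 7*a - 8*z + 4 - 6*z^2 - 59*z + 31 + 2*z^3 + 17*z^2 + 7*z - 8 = a^2 + 12*a + 2*z^3 + 11*z^2 + z*(-2*a^2 - 24*a - 60) + 27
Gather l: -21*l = -21*l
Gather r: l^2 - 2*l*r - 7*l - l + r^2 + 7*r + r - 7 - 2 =l^2 - 8*l + r^2 + r*(8 - 2*l) - 9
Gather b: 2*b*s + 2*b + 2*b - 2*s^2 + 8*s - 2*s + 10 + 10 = b*(2*s + 4) - 2*s^2 + 6*s + 20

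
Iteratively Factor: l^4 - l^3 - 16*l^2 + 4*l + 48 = (l - 2)*(l^3 + l^2 - 14*l - 24) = (l - 4)*(l - 2)*(l^2 + 5*l + 6) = (l - 4)*(l - 2)*(l + 3)*(l + 2)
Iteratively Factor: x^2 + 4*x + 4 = (x + 2)*(x + 2)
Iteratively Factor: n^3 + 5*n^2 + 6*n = (n + 3)*(n^2 + 2*n) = (n + 2)*(n + 3)*(n)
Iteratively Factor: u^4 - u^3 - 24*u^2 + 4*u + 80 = (u + 2)*(u^3 - 3*u^2 - 18*u + 40) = (u + 2)*(u + 4)*(u^2 - 7*u + 10) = (u - 2)*(u + 2)*(u + 4)*(u - 5)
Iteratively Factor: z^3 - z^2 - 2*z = (z)*(z^2 - z - 2) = z*(z + 1)*(z - 2)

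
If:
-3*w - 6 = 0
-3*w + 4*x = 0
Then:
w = -2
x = -3/2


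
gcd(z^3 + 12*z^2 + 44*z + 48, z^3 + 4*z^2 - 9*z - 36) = z + 4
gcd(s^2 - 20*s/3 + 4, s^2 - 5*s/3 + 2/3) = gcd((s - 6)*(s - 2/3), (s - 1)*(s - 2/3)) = s - 2/3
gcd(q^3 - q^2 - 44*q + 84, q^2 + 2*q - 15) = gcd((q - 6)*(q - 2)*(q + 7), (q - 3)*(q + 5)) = 1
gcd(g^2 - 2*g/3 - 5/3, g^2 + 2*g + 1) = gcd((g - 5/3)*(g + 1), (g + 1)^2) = g + 1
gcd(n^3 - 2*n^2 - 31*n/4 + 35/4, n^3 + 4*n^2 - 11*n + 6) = n - 1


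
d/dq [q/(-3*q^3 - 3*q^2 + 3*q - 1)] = (6*q^3 + 3*q^2 - 1)/(9*q^6 + 18*q^5 - 9*q^4 - 12*q^3 + 15*q^2 - 6*q + 1)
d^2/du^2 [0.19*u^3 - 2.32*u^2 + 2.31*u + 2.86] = 1.14*u - 4.64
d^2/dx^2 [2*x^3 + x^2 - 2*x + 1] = 12*x + 2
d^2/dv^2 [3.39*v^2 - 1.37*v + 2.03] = 6.78000000000000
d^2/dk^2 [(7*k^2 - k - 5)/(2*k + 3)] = 98/(8*k^3 + 36*k^2 + 54*k + 27)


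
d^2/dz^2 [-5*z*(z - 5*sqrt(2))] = -10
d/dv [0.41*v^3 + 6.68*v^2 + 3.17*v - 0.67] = 1.23*v^2 + 13.36*v + 3.17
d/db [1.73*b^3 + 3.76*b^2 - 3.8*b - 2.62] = 5.19*b^2 + 7.52*b - 3.8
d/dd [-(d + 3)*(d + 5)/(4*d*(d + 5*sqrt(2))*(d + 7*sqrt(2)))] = (d^4 + 16*d^3 - 25*d^2 + 96*sqrt(2)*d^2 + 360*sqrt(2)*d + 1050)/(4*d^2*(d^4 + 24*sqrt(2)*d^3 + 428*d^2 + 1680*sqrt(2)*d + 4900))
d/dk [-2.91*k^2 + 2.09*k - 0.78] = 2.09 - 5.82*k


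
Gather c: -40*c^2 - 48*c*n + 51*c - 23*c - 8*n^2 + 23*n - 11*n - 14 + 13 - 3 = -40*c^2 + c*(28 - 48*n) - 8*n^2 + 12*n - 4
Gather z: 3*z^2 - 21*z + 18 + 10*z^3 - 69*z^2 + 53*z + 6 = 10*z^3 - 66*z^2 + 32*z + 24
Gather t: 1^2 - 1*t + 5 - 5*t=6 - 6*t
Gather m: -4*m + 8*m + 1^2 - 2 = 4*m - 1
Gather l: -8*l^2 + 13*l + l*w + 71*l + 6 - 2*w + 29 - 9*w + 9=-8*l^2 + l*(w + 84) - 11*w + 44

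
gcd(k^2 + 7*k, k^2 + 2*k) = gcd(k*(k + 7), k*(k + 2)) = k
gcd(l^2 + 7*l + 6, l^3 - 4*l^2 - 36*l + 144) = l + 6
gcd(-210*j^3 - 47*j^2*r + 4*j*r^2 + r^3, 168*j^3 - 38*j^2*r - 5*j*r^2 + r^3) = -42*j^2 - j*r + r^2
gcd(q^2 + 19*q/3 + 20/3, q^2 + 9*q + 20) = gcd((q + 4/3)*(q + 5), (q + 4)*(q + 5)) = q + 5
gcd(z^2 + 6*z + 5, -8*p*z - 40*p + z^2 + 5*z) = z + 5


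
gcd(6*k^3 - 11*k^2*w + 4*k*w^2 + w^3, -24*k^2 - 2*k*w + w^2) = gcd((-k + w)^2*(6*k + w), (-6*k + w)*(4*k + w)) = 1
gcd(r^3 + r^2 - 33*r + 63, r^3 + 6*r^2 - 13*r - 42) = r^2 + 4*r - 21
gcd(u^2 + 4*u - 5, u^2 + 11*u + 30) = u + 5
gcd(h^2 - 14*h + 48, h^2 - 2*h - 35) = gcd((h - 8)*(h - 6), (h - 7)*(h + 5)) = 1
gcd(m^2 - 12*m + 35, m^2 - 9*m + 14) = m - 7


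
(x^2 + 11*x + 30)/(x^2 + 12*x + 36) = (x + 5)/(x + 6)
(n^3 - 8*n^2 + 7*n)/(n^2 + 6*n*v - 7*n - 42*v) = n*(n - 1)/(n + 6*v)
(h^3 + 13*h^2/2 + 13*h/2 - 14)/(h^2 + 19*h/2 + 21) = (h^2 + 3*h - 4)/(h + 6)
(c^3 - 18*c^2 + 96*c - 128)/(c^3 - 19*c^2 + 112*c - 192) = (c - 2)/(c - 3)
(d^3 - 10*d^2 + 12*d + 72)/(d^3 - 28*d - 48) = (d - 6)/(d + 4)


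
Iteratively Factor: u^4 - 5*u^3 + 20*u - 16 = (u - 1)*(u^3 - 4*u^2 - 4*u + 16) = (u - 1)*(u + 2)*(u^2 - 6*u + 8) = (u - 4)*(u - 1)*(u + 2)*(u - 2)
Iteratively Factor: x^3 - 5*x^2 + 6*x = (x - 2)*(x^2 - 3*x) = (x - 3)*(x - 2)*(x)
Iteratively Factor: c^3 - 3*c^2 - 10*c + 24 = (c + 3)*(c^2 - 6*c + 8) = (c - 2)*(c + 3)*(c - 4)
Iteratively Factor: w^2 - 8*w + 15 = (w - 5)*(w - 3)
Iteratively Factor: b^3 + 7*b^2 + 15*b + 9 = (b + 1)*(b^2 + 6*b + 9) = (b + 1)*(b + 3)*(b + 3)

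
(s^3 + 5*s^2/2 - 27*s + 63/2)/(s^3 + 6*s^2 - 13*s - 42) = (s - 3/2)/(s + 2)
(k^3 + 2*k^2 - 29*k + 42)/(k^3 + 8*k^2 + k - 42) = (k - 3)/(k + 3)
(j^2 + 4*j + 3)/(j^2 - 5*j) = (j^2 + 4*j + 3)/(j*(j - 5))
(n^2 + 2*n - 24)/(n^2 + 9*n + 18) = (n - 4)/(n + 3)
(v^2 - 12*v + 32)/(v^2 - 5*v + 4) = (v - 8)/(v - 1)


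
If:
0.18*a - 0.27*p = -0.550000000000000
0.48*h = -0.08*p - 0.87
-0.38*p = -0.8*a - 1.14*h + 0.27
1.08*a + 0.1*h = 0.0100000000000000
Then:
No Solution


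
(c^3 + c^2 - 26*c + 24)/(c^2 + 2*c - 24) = c - 1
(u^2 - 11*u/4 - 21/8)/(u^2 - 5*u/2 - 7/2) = (u + 3/4)/(u + 1)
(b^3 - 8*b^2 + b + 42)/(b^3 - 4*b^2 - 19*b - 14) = (b - 3)/(b + 1)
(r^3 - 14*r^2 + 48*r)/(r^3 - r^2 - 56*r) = (r - 6)/(r + 7)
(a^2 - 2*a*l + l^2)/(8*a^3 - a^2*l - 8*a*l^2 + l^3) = (a - l)/(8*a^2 + 7*a*l - l^2)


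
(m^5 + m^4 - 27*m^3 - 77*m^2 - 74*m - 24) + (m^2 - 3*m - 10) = m^5 + m^4 - 27*m^3 - 76*m^2 - 77*m - 34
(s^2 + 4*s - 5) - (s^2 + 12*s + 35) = -8*s - 40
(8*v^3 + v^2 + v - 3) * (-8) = -64*v^3 - 8*v^2 - 8*v + 24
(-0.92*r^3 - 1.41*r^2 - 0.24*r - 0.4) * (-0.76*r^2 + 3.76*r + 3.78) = 0.6992*r^5 - 2.3876*r^4 - 8.5968*r^3 - 5.9282*r^2 - 2.4112*r - 1.512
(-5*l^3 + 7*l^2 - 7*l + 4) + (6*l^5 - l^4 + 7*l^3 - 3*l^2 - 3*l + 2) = 6*l^5 - l^4 + 2*l^3 + 4*l^2 - 10*l + 6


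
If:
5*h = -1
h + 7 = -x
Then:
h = -1/5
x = -34/5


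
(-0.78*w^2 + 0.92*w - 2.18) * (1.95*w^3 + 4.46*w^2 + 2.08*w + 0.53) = -1.521*w^5 - 1.6848*w^4 - 1.7702*w^3 - 8.2226*w^2 - 4.0468*w - 1.1554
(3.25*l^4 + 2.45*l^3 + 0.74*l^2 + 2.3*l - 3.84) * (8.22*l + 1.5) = 26.715*l^5 + 25.014*l^4 + 9.7578*l^3 + 20.016*l^2 - 28.1148*l - 5.76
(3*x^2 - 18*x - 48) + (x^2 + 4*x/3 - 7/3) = 4*x^2 - 50*x/3 - 151/3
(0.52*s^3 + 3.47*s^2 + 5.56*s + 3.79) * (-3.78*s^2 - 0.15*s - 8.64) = -1.9656*s^5 - 13.1946*s^4 - 26.0301*s^3 - 45.141*s^2 - 48.6069*s - 32.7456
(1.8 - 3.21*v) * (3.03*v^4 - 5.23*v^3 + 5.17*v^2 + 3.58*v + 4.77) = -9.7263*v^5 + 22.2423*v^4 - 26.0097*v^3 - 2.1858*v^2 - 8.8677*v + 8.586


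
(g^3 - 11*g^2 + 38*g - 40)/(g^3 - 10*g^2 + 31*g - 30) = (g - 4)/(g - 3)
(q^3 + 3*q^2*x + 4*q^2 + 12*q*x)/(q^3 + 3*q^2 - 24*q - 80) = q*(q + 3*x)/(q^2 - q - 20)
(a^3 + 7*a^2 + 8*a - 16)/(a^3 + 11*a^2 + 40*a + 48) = (a - 1)/(a + 3)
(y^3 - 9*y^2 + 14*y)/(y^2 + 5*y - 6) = y*(y^2 - 9*y + 14)/(y^2 + 5*y - 6)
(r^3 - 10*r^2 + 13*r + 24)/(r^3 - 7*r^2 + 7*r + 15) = (r - 8)/(r - 5)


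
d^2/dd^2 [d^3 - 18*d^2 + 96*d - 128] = 6*d - 36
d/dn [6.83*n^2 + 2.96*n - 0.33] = 13.66*n + 2.96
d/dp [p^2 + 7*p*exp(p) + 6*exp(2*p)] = 7*p*exp(p) + 2*p + 12*exp(2*p) + 7*exp(p)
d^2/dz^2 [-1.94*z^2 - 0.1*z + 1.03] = -3.88000000000000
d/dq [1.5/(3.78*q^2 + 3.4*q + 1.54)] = (-11.34*q - 5.1)/(3.78*q^2 + 3.4*q + 1.54)^2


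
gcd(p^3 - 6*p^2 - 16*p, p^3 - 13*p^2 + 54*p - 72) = 1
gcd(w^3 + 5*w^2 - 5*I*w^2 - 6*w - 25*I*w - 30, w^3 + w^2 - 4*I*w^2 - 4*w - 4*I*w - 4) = w - 2*I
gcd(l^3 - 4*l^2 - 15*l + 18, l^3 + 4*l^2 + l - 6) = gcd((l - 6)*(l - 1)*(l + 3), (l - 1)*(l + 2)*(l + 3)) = l^2 + 2*l - 3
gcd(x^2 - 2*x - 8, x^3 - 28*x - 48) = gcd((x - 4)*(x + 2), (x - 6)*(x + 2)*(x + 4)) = x + 2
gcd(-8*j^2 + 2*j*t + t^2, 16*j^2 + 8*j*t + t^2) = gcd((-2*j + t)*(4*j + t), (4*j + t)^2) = 4*j + t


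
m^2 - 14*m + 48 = (m - 8)*(m - 6)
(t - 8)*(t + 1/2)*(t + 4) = t^3 - 7*t^2/2 - 34*t - 16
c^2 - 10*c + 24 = (c - 6)*(c - 4)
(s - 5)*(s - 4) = s^2 - 9*s + 20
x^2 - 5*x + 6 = (x - 3)*(x - 2)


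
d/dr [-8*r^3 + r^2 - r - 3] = -24*r^2 + 2*r - 1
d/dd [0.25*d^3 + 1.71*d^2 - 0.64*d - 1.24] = 0.75*d^2 + 3.42*d - 0.64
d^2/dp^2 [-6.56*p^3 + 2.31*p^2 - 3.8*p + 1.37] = 4.62 - 39.36*p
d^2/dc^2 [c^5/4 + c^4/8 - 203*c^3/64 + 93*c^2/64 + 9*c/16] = 5*c^3 + 3*c^2/2 - 609*c/32 + 93/32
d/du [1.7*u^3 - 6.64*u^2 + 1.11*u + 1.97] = 5.1*u^2 - 13.28*u + 1.11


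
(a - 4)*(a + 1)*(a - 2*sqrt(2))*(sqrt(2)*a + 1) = sqrt(2)*a^4 - 3*sqrt(2)*a^3 - 3*a^3 - 6*sqrt(2)*a^2 + 9*a^2 + 6*sqrt(2)*a + 12*a + 8*sqrt(2)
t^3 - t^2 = t^2*(t - 1)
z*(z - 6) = z^2 - 6*z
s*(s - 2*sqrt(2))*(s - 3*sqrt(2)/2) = s^3 - 7*sqrt(2)*s^2/2 + 6*s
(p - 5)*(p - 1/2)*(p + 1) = p^3 - 9*p^2/2 - 3*p + 5/2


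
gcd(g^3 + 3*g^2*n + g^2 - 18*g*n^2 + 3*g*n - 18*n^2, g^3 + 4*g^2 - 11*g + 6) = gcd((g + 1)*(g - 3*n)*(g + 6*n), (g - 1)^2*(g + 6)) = 1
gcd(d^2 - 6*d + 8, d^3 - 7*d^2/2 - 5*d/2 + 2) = d - 4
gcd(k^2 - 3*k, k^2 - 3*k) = k^2 - 3*k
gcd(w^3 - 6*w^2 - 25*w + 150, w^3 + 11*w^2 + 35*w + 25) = w + 5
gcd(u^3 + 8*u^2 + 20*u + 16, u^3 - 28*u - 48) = u^2 + 6*u + 8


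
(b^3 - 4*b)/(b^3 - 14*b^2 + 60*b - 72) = b*(b + 2)/(b^2 - 12*b + 36)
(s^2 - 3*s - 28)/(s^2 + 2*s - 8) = (s - 7)/(s - 2)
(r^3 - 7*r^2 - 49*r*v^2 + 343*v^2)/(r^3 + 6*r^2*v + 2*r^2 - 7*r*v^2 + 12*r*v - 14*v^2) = (r^2 - 7*r*v - 7*r + 49*v)/(r^2 - r*v + 2*r - 2*v)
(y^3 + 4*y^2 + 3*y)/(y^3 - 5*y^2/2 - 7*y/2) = 2*(y + 3)/(2*y - 7)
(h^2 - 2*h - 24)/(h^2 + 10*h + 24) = (h - 6)/(h + 6)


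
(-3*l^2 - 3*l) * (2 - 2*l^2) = 6*l^4 + 6*l^3 - 6*l^2 - 6*l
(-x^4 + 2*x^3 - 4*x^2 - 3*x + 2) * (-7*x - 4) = 7*x^5 - 10*x^4 + 20*x^3 + 37*x^2 - 2*x - 8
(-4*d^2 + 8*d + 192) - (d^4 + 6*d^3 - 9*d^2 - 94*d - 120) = -d^4 - 6*d^3 + 5*d^2 + 102*d + 312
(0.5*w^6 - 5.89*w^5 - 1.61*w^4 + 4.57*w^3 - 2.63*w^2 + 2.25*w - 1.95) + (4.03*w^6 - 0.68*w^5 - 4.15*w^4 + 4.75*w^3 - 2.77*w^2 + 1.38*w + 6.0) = 4.53*w^6 - 6.57*w^5 - 5.76*w^4 + 9.32*w^3 - 5.4*w^2 + 3.63*w + 4.05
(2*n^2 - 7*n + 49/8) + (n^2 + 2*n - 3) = 3*n^2 - 5*n + 25/8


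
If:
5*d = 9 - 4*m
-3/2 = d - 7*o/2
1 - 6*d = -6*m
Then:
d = 29/27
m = 49/54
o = 139/189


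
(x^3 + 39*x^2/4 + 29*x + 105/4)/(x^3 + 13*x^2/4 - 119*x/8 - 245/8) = 2*(x + 3)/(2*x - 7)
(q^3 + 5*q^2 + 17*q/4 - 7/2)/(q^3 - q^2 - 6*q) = (q^2 + 3*q - 7/4)/(q*(q - 3))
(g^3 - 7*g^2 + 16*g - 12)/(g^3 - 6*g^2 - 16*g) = (-g^3 + 7*g^2 - 16*g + 12)/(g*(-g^2 + 6*g + 16))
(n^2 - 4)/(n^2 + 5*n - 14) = (n + 2)/(n + 7)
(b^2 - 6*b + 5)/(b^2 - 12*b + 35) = (b - 1)/(b - 7)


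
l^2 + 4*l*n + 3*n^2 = (l + n)*(l + 3*n)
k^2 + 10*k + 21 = (k + 3)*(k + 7)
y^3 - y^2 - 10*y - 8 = (y - 4)*(y + 1)*(y + 2)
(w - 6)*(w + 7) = w^2 + w - 42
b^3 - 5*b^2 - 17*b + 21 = (b - 7)*(b - 1)*(b + 3)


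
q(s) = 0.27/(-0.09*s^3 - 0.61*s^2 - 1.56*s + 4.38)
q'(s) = 0.27*(0.27*s^2 + 1.22*s + 1.56)/(-0.09*s^3 - 0.61*s^2 - 1.56*s + 4.38)^2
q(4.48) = -0.01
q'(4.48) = 0.01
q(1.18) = 0.18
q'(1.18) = 0.38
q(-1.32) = 0.05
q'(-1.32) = 0.00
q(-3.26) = 0.04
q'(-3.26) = 0.00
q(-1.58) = 0.05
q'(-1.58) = 0.00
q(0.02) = 0.06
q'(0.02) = 0.02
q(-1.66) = 0.05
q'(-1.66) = 0.00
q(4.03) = -0.02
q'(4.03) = 0.01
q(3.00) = -0.03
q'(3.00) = 0.03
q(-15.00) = 0.00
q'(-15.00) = 0.00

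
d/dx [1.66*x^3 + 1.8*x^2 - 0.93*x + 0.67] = 4.98*x^2 + 3.6*x - 0.93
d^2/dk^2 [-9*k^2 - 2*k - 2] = -18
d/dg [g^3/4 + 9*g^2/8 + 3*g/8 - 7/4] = 3*g^2/4 + 9*g/4 + 3/8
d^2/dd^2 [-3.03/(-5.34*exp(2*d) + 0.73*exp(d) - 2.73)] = ((2.2119 - 64.7208*exp(d))*(5.34*exp(2*d) - 0.73*exp(d) + 2.73) + 3.03*(10.68*exp(d) - 0.73)*(21.36*exp(d) - 1.46)*exp(d))*exp(d)/(5.34*exp(2*d) - 0.73*exp(d) + 2.73)^3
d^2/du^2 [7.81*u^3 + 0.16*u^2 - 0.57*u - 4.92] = 46.86*u + 0.32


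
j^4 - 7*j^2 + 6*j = j*(j - 2)*(j - 1)*(j + 3)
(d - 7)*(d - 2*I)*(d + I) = d^3 - 7*d^2 - I*d^2 + 2*d + 7*I*d - 14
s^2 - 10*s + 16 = (s - 8)*(s - 2)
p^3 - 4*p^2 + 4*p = p*(p - 2)^2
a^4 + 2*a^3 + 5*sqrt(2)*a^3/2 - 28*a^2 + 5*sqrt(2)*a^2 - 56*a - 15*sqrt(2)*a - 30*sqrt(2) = (a + 2)*(a - 3*sqrt(2))*(a + sqrt(2)/2)*(a + 5*sqrt(2))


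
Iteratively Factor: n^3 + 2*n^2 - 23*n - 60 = (n - 5)*(n^2 + 7*n + 12) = (n - 5)*(n + 3)*(n + 4)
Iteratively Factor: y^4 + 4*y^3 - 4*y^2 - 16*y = (y + 4)*(y^3 - 4*y) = (y + 2)*(y + 4)*(y^2 - 2*y) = (y - 2)*(y + 2)*(y + 4)*(y)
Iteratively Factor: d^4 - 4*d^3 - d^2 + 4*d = (d - 1)*(d^3 - 3*d^2 - 4*d) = (d - 4)*(d - 1)*(d^2 + d) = d*(d - 4)*(d - 1)*(d + 1)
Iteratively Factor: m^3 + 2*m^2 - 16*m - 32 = (m + 4)*(m^2 - 2*m - 8) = (m - 4)*(m + 4)*(m + 2)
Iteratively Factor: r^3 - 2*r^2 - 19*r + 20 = (r - 5)*(r^2 + 3*r - 4) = (r - 5)*(r - 1)*(r + 4)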